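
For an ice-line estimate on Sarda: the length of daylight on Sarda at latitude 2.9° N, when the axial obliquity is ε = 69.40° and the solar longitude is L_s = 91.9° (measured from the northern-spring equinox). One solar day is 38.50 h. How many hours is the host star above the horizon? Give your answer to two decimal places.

Solar declination: sin δ = sin ε · sin L_s = sin 69.40° × sin 91.9° = 0.93554, so δ = +69.316°.
cos h₀ = −tan ϕ · tan δ = −tan(+2.9°) × tan(+69.316°) = -0.1342, so h₀ = 1.7054 rad = 97.71°.
Daylight = 2h₀/(2π) × 38.50 h = (1.7054/π) × 38.50 = 20.90 h.

20.90 h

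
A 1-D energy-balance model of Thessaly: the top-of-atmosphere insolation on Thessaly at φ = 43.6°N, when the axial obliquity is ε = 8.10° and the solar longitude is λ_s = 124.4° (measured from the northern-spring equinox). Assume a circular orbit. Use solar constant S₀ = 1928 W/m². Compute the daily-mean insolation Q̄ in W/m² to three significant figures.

Q̄ ≈ 521 W/m²

Solar declination: sin δ = sin ε · sin λ_s = sin 8.10° × sin 124.4° = 0.11626, so δ = +6.676°.
cos H₀ = −tan(+43.6°) tan(+6.676°) = -0.1115, H₀ = 1.6825 rad.
Bracket: H₀ sin φ sin δ + cos φ cos δ sin H₀ = 1.6825×0.68962×0.11626 + 0.72417×0.99322×0.99377 = 0.134895 + 0.714779 = 0.849674.
Q̄ = (S₀/π) × [bracket] = (1928/π) × 0.849674 = 521.4 W/m².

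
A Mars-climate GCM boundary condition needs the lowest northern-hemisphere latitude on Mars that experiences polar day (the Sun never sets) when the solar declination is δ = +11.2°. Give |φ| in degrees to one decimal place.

Polar day requires cos H₀ = −tan φ tan δ ≤ −1, i.e. tan φ tan δ ≥ 1.
The boundary is |tan φ| · |tan δ| = 1, so |φ| = 90° − |δ| = 90° − 11.2° = 78.8° in the northern hemisphere.

|φ| = 78.8°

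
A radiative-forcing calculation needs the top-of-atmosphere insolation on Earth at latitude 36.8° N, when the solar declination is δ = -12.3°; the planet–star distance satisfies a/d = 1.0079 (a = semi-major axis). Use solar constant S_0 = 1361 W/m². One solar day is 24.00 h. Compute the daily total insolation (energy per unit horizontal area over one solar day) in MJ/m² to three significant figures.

cos h₀ = −tan(+36.8°) tan(-12.300°) = 0.1631, h₀ = 1.4070 rad.
Bracket: h₀ sin ϕ sin δ + cos ϕ cos δ sin h₀ = 1.4070×0.59902×-0.21303 + 0.80073×0.97705×0.98661 = -0.179546 + 0.771878 = 0.592332.
Inverse-square distance factor (a/d)² = 1.0079² = 1.015862.
Q̄ = (S_0/π) × 1.015862 × [bracket] = (1361/π) × 1.015862 × 0.592332 = 260.68 W/m².
Daily total = Q̄ × 24.00 h × 3600 s/h = 260.68 × 24.00 × 3600 / 10⁶ = 22.52 MJ/m².

22.5 MJ/m²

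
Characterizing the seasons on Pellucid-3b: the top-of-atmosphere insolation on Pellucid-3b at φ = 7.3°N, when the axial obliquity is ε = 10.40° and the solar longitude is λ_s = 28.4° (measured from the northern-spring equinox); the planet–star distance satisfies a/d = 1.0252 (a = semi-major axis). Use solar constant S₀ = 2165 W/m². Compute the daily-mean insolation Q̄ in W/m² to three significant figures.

Solar declination: sin δ = sin ε · sin λ_s = sin 10.40° × sin 28.4° = 0.08586, so δ = +4.925°.
cos H₀ = −tan(+7.3°) tan(+4.925°) = -0.0110, H₀ = 1.5818 rad.
Bracket: H₀ sin φ sin δ + cos φ cos δ sin H₀ = 1.5818×0.12706×0.08586 + 0.99189×0.99631×0.99994 = 0.017256 + 0.988171 = 1.005427.
Inverse-square distance factor (a/d)² = 1.0252² = 1.051035.
Q̄ = (S₀/π) × 1.051035 × [bracket] = (2165/π) × 1.051035 × 1.005427 = 728.2 W/m².

Q̄ ≈ 728 W/m²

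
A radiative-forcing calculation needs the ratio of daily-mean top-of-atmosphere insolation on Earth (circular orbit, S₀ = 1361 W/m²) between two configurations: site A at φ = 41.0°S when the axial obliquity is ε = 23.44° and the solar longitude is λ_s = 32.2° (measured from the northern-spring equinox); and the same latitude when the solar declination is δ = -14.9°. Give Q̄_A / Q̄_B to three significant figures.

Q̄_A / Q̄_B ≈ 0.525

— Configuration A (φ=-41.0°):
Solar declination: sin δ = sin ε · sin λ_s = sin 23.44° × sin 32.2° = 0.21197, so δ = +12.238°.
cos H₀ = −tan(-41.0°) tan(+12.238°) = 0.1885, H₀ = 1.3811 rad.
Bracket: H₀ sin φ sin δ + cos φ cos δ sin H₀ = 1.3811×-0.65606×0.21197 + 0.75471×0.97728×0.98206 = -0.192063 + 0.724331 = 0.532268.
Q̄ = (S₀/π) × [bracket] = (1361/π) × 0.532268 = 230.59 W/m².
— Configuration B (φ=-41.0°):
cos H₀ = −tan(-41.0°) tan(-14.900°) = -0.2313, H₀ = 1.8042 rad.
Bracket: H₀ sin φ sin δ + cos φ cos δ sin H₀ = 1.8042×-0.65606×-0.25713 + 0.75471×0.96638×0.97288 = 0.304355 + 0.709557 = 1.013912.
Q̄ = (S₀/π) × [bracket] = (1361/π) × 1.013912 = 439.25 W/m².
Ratio Q̄_A / Q̄_B = 230.59 / 439.25 = 0.5250.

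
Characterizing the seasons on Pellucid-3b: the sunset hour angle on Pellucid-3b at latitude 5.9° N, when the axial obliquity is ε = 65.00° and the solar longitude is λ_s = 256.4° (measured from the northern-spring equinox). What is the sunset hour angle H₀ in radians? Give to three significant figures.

Solar declination: sin δ = sin ε · sin λ_s = sin 65.00° × sin 256.4° = -0.88090, so δ = -61.751°.
cos H₀ = −tan φ · tan δ = −tan(+5.9°) × tan(-61.751°) = 0.1923, so H₀ = 1.3773 rad = 78.91°.

H₀ = 1.38 rad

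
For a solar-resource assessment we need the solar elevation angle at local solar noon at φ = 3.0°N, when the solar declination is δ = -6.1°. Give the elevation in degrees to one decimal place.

80.9°

At local noon the hour angle is zero, so the zenith angle equals |φ − δ| = |+3.0° − (-6.100°)| = 9.100°.
Elevation = 90° − 9.100° = 80.9°.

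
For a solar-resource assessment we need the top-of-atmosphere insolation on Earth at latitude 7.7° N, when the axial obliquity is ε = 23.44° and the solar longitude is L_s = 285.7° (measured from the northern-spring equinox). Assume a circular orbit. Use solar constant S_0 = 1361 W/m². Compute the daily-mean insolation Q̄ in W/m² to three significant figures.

Solar declination: sin δ = sin ε · sin L_s = sin 23.44° × sin 285.7° = -0.38295, so δ = -22.516°.
cos h₀ = −tan(+7.7°) tan(-22.516°) = 0.0560, h₀ = 1.5147 rad.
Bracket: h₀ sin ϕ sin δ + cos ϕ cos δ sin h₀ = 1.5147×0.13399×-0.38295 + 0.99098×0.92377×0.99843 = -0.077721 + 0.914000 = 0.836279.
Q̄ = (S_0/π) × [bracket] = (1361/π) × 0.836279 = 362.3 W/m².

Q̄ ≈ 362 W/m²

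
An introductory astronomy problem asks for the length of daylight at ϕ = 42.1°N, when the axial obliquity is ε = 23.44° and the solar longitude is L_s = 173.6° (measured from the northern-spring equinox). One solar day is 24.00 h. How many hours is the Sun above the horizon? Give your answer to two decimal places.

Solar declination: sin δ = sin ε · sin L_s = sin 23.44° × sin 173.6° = 0.04434, so δ = +2.541°.
cos h₀ = −tan ϕ · tan δ = −tan(+42.1°) × tan(+2.541°) = -0.0401, so h₀ = 1.6109 rad = 92.30°.
Daylight = 2h₀/(2π) × 24.00 h = (1.6109/π) × 24.00 = 12.31 h.

12.31 h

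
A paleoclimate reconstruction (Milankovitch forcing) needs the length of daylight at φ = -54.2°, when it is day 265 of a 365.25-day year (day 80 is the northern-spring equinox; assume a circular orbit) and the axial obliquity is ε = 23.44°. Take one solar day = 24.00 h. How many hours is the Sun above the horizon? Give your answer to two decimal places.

12.17 h

Solar longitude: λ_s = 360° × (265 − 80)/365.25 = 182.341°.
sin δ = sin 23.44° × sin 182.341° = -0.01625, so δ = -0.931°.
cos H₀ = −tan φ · tan δ = −tan(-54.2°) × tan(-0.931°) = -0.0225, so H₀ = 1.5933 rad = 91.29°.
Daylight = 2H₀/(2π) × 24.00 h = (1.5933/π) × 24.00 = 12.17 h.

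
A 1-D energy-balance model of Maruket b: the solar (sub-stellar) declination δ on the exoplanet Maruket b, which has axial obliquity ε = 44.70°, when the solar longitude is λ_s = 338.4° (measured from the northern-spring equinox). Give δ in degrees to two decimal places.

δ = -15.01°

sin δ = sin ε · sin λ_s = sin 44.70° × sin 338.4° = -0.258937.
δ = arcsin(-0.258937) = -15.01°.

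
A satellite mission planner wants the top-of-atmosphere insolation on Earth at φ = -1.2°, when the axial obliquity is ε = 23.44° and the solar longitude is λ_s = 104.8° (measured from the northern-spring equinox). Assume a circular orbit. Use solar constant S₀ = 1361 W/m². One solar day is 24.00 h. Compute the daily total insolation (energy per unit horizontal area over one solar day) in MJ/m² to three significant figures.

Solar declination: sin δ = sin ε · sin λ_s = sin 23.44° × sin 104.8° = 0.38459, so δ = +22.618°.
cos H₀ = −tan(-1.2°) tan(+22.618°) = 0.0087, H₀ = 1.5621 rad.
Bracket: H₀ sin φ sin δ + cos φ cos δ sin H₀ = 1.5621×-0.02094×0.38459 + 0.99978×0.92309×0.99996 = -0.012580 + 0.922850 = 0.910270.
Q̄ = (S₀/π) × [bracket] = (1361/π) × 0.910270 = 394.35 W/m².
Daily total = Q̄ × 24.00 h × 3600 s/h = 394.35 × 24.00 × 3600 / 10⁶ = 34.07 MJ/m².

34.1 MJ/m²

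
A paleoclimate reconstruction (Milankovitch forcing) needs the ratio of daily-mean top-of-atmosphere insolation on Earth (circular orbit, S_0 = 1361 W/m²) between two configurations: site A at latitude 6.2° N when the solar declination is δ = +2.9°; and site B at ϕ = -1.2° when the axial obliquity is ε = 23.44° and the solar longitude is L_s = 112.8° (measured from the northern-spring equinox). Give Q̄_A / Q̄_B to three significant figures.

Q̄_A / Q̄_B ≈ 1.09

— Configuration A (ϕ=+6.2°):
cos h₀ = −tan(+6.2°) tan(+2.900°) = -0.0055, h₀ = 1.5763 rad.
Bracket: h₀ sin ϕ sin δ + cos ϕ cos δ sin h₀ = 1.5763×0.10800×0.05059 + 0.99415×0.99872×0.99998 = 0.008612 + 0.992858 = 1.001470.
Q̄ = (S_0/π) × [bracket] = (1361/π) × 1.001470 = 433.86 W/m².
— Configuration B (ϕ=-1.2°):
Solar declination: sin δ = sin ε · sin L_s = sin 23.44° × sin 112.8° = 0.36671, so δ = +21.513°.
cos h₀ = −tan(-1.2°) tan(+21.513°) = 0.0083, h₀ = 1.5625 rad.
Bracket: h₀ sin ϕ sin δ + cos ϕ cos δ sin h₀ = 1.5625×-0.02094×0.36671 + 0.99978×0.93034×0.99997 = -0.011998 + 0.930107 = 0.918109.
Q̄ = (S_0/π) × [bracket] = (1361/π) × 0.918109 = 397.74 W/m².
Ratio Q̄_A / Q̄_B = 433.86 / 397.74 = 1.091.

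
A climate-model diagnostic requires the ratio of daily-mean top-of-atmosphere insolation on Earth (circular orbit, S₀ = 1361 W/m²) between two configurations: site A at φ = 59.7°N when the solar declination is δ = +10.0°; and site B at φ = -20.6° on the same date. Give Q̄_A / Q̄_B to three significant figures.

— Configuration A (φ=+59.7°):
cos H₀ = −tan(+59.7°) tan(+10.000°) = -0.3017, H₀ = 1.8773 rad.
Bracket: H₀ sin φ sin δ + cos φ cos δ sin H₀ = 1.8773×0.86340×0.17365 + 0.50453×0.98481×0.95339 = 0.281462 + 0.473707 = 0.755169.
Q̄ = (S₀/π) × [bracket] = (1361/π) × 0.755169 = 327.15 W/m².
— Configuration B (φ=-20.6°):
cos H₀ = −tan(-20.6°) tan(+10.000°) = 0.0663, H₀ = 1.5045 rad.
Bracket: H₀ sin φ sin δ + cos φ cos δ sin H₀ = 1.5045×-0.35184×0.17365 + 0.93606×0.98481×0.99780 = -0.091920 + 0.919813 = 0.827893.
Q̄ = (S₀/π) × [bracket] = (1361/π) × 0.827893 = 358.66 W/m².
Ratio Q̄_A / Q̄_B = 327.15 / 358.66 = 0.9121.

Q̄_A / Q̄_B ≈ 0.912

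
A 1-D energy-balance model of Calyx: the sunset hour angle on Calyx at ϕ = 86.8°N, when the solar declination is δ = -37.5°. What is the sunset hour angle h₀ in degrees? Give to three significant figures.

h₀ = 0.00°

cos h₀ = −tan ϕ · tan δ = 13.7246 ≥ 1, so the host star never rises (polar night) and h₀ = 0.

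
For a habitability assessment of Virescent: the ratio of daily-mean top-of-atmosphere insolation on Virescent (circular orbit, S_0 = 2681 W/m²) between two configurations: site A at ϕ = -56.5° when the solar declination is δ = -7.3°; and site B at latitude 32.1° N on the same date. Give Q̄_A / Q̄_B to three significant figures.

— Configuration A (ϕ=-56.5°):
cos h₀ = −tan(-56.5°) tan(-7.300°) = -0.1935, h₀ = 1.7656 rad.
Bracket: h₀ sin ϕ sin δ + cos ϕ cos δ sin h₀ = 1.7656×-0.83389×-0.12706 + 0.55194×0.99189×0.98109 = 0.187072 + 0.537111 = 0.724183.
Q̄ = (S_0/π) × [bracket] = (2681/π) × 0.724183 = 618.01 W/m².
— Configuration B (ϕ=+32.1°):
cos h₀ = −tan(+32.1°) tan(-7.300°) = 0.0804, h₀ = 1.4904 rad.
Bracket: h₀ sin ϕ sin δ + cos ϕ cos δ sin h₀ = 1.4904×0.53140×-0.12706 + 0.84712×0.99189×0.99677 = -0.100631 + 0.837536 = 0.736905.
Q̄ = (S_0/π) × [bracket] = (2681/π) × 0.736905 = 628.87 W/m².
Ratio Q̄_A / Q̄_B = 618.01 / 628.87 = 0.9827.

Q̄_A / Q̄_B ≈ 0.983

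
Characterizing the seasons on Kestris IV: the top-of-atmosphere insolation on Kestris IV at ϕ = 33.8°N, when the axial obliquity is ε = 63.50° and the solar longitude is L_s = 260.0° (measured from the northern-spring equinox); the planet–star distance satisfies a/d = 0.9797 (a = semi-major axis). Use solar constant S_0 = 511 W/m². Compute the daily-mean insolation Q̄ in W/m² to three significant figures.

Solar declination: sin δ = sin ε · sin L_s = sin 63.50° × sin 260.0° = -0.88134, so δ = -61.804°.
cos h₀ = −tan(+33.8°) tan(-61.804°) = 1.2487 ≥ 1 ⇒ polar night, h₀ = 0 and Q̄ = 0.
Inverse-square distance factor (a/d)² = 0.9797² = 0.959812.

Q̄ ≈ 0.00 W/m²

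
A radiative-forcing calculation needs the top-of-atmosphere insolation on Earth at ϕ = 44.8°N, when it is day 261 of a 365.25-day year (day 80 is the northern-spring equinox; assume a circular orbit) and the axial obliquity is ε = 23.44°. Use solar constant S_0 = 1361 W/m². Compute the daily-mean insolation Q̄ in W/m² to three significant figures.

Q̄ ≈ 313 W/m²

Solar longitude: L_s = 360° × (261 − 80)/365.25 = 178.398°.
sin δ = sin 23.44° × sin 178.398° = 0.01112, so δ = +0.637°.
cos h₀ = −tan(+44.8°) tan(+0.637°) = -0.0110, h₀ = 1.5818 rad.
Bracket: h₀ sin ϕ sin δ + cos ϕ cos δ sin h₀ = 1.5818×0.70463×0.01112 + 0.70957×0.99994×0.99994 = 0.012394 + 0.709485 = 0.721879.
Q̄ = (S_0/π) × [bracket] = (1361/π) × 0.721879 = 312.7 W/m².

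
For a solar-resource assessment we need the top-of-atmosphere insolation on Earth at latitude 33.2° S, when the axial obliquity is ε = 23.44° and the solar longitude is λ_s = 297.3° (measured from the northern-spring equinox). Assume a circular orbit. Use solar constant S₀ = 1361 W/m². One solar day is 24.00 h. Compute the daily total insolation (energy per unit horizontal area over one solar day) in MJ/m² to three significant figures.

Solar declination: sin δ = sin ε · sin λ_s = sin 23.44° × sin 297.3° = -0.35348, so δ = -20.700°.
cos H₀ = −tan(-33.2°) tan(-20.700°) = -0.2473, H₀ = 1.8207 rad.
Bracket: H₀ sin φ sin δ + cos φ cos δ sin H₀ = 1.8207×-0.54756×-0.35348 + 0.83676×0.93544×0.96895 = 0.352399 + 0.758435 = 1.110834.
Q̄ = (S₀/π) × [bracket] = (1361/π) × 1.110834 = 481.24 W/m².
Daily total = Q̄ × 24.00 h × 3600 s/h = 481.24 × 24.00 × 3600 / 10⁶ = 41.58 MJ/m².

41.6 MJ/m²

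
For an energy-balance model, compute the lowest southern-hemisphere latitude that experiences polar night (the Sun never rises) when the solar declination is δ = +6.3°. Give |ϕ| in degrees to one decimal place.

|ϕ| = 83.7°

Polar night requires cos h₀ = −tan ϕ tan δ ≥ 1, i.e. tan ϕ tan δ ≤ −1.
The boundary is |tan ϕ| · |tan δ| = 1, so |ϕ| = 90° − |δ| = 90° − 6.3° = 83.7° in the southern hemisphere.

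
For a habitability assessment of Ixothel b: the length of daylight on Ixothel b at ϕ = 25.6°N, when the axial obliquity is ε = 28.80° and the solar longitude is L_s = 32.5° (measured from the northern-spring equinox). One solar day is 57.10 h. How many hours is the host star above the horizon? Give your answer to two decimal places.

Solar declination: sin δ = sin ε · sin L_s = sin 28.80° × sin 32.5° = 0.25885, so δ = +15.002°.
cos h₀ = −tan ϕ · tan δ = −tan(+25.6°) × tan(+15.002°) = -0.1284, so h₀ = 1.6995 rad = 97.38°.
Daylight = 2h₀/(2π) × 57.10 h = (1.6995/π) × 57.10 = 30.89 h.

30.89 h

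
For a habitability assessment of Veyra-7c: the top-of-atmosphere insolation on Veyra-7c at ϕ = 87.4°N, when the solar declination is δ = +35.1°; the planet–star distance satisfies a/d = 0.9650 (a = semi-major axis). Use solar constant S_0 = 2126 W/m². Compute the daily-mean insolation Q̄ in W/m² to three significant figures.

cos h₀ = −tan(+87.4°) tan(+35.100°) = -15.4771 ≤ −1 ⇒ polar day, h₀ = π.
Bracket: h₀ sin ϕ sin δ + cos ϕ cos δ sin h₀ = 3.1416×0.99897×0.57501 + 0.04536×0.81815×0.00000 = 1.804591 + 0.000000 = 1.804591.
Inverse-square distance factor (a/d)² = 0.9650² = 0.931225.
Q̄ = (S_0/π) × 0.931225 × [bracket] = (2126/π) × 0.931225 × 1.804591 = 1137 W/m².

Q̄ ≈ 1.14e+03 W/m²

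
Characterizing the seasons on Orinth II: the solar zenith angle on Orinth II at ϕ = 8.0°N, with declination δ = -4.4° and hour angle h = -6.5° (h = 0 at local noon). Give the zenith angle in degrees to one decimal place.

θ_z = 14.0°

cos θ_z = sin ϕ sin δ + cos ϕ cos δ cos h = -0.010677 + 0.981003 = 0.970326.
θ_z = arccos(0.970326) = 14.0°.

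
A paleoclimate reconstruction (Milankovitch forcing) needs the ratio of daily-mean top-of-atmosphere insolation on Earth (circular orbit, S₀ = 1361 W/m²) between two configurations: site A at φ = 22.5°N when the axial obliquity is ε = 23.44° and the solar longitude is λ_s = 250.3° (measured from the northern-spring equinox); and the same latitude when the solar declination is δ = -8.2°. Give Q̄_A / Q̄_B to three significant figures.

— Configuration A (φ=+22.5°):
Solar declination: sin δ = sin ε · sin λ_s = sin 23.44° × sin 250.3° = -0.37451, so δ = -21.994°.
cos H₀ = −tan(+22.5°) tan(-21.994°) = 0.1673, H₀ = 1.4027 rad.
Bracket: H₀ sin φ sin δ + cos φ cos δ sin H₀ = 1.4027×0.38268×-0.37451 + 0.92388×0.92722×0.98591 = -0.201031 + 0.844570 = 0.643539.
Q̄ = (S₀/π) × [bracket] = (1361/π) × 0.643539 = 278.79 W/m².
— Configuration B (φ=+22.5°):
cos H₀ = −tan(+22.5°) tan(-8.200°) = 0.0597, H₀ = 1.5111 rad.
Bracket: H₀ sin φ sin δ + cos φ cos δ sin H₀ = 1.5111×0.38268×-0.14263 + 0.92388×0.98978×0.99822 = -0.082478 + 0.912810 = 0.830332.
Q̄ = (S₀/π) × [bracket] = (1361/π) × 0.830332 = 359.72 W/m².
Ratio Q̄_A / Q̄_B = 278.79 / 359.72 = 0.7750.

Q̄_A / Q̄_B ≈ 0.775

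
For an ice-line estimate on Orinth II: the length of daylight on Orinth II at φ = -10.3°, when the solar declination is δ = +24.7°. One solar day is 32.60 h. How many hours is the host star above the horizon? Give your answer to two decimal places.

cos H₀ = −tan φ · tan δ = −tan(-10.3°) × tan(+24.700°) = 0.0836, so H₀ = 1.4871 rad = 85.21°.
Daylight = 2H₀/(2π) × 32.60 h = (1.4871/π) × 32.60 = 15.43 h.

15.43 h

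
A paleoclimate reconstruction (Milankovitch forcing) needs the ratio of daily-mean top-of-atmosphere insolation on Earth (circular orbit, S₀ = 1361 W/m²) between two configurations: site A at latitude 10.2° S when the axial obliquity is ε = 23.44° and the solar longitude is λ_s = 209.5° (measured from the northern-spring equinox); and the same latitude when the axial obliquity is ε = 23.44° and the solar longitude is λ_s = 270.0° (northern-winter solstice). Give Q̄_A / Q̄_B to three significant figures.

— Configuration A (φ=-10.2°):
Solar declination: sin δ = sin ε · sin λ_s = sin 23.44° × sin 209.5° = -0.19588, so δ = -11.296°.
cos H₀ = −tan(-10.2°) tan(-11.296°) = -0.0359, H₀ = 1.6067 rad.
Bracket: H₀ sin φ sin δ + cos φ cos δ sin H₀ = 1.6067×-0.17708×-0.19588 + 0.98420×0.98063×0.99935 = 0.055731 + 0.964509 = 1.020240.
Q̄ = (S₀/π) × [bracket] = (1361/π) × 1.020240 = 441.99 W/m².
— Configuration B (φ=-10.2°):
Solar declination: sin δ = sin ε · sin λ_s = sin 23.44° × sin 270.0° = -0.39779, so δ = -23.440°.
cos H₀ = −tan(-10.2°) tan(-23.440°) = -0.0780, H₀ = 1.6489 rad.
Bracket: H₀ sin φ sin δ + cos φ cos δ sin H₀ = 1.6489×-0.17708×-0.39779 + 0.98420×0.91748×0.99695 = 0.116150 + 0.900230 = 1.016380.
Q̄ = (S₀/π) × [bracket] = (1361/π) × 1.016380 = 440.32 W/m².
Ratio Q̄_A / Q̄_B = 441.99 / 440.32 = 1.004.

Q̄_A / Q̄_B ≈ 1.00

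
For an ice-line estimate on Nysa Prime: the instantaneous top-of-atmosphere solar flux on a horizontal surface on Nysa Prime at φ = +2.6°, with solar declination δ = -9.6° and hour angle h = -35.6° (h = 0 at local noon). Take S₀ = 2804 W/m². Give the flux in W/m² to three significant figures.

cos θ_z = sin φ sin δ + cos φ cos δ cos h = -0.007565 + 0.800889 = 0.793324.
Flux = S₀ · cos θ_z = 2804 × 0.793324 = 2224 W/m².

2.22e+03 W/m²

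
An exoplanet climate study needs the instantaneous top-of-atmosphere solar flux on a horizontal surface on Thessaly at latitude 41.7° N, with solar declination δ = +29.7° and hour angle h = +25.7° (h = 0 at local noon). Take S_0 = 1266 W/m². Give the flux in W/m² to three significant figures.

cos θ_z = sin ϕ sin δ + cos ϕ cos δ cos h = 0.329594 + 0.584397 = 0.913991.
Flux = S_0 · cos θ_z = 1266 × 0.913991 = 1157 W/m².

1.16e+03 W/m²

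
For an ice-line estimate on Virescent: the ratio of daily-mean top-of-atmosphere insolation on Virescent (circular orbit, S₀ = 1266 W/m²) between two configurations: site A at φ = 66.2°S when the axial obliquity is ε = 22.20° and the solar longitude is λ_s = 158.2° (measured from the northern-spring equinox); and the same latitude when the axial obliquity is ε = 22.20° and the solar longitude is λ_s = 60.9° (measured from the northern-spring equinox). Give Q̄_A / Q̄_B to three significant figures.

Q̄_A / Q̄_B ≈ 6.40

— Configuration A (φ=-66.2°):
Solar declination: sin δ = sin ε · sin λ_s = sin 22.20° × sin 158.2° = 0.14032, so δ = +8.066°.
cos H₀ = −tan(-66.2°) tan(+8.066°) = 0.3213, H₀ = 1.2437 rad.
Bracket: H₀ sin φ sin δ + cos φ cos δ sin H₀ = 1.2437×-0.91496×0.14032 + 0.40355×0.99011×0.94697 = -0.159675 + 0.378370 = 0.218695.
Q̄ = (S₀/π) × [bracket] = (1266/π) × 0.218695 = 88.130 W/m².
— Configuration B (φ=-66.2°):
Solar declination: sin δ = sin ε · sin λ_s = sin 22.20° × sin 60.9° = 0.33015, so δ = +19.278°.
cos H₀ = −tan(-66.2°) tan(+19.278°) = 0.7930, H₀ = 0.6551 rad.
Bracket: H₀ sin φ sin δ + cos φ cos δ sin H₀ = 0.6551×-0.91496×0.33015 + 0.40355×0.94393×0.60921 = -0.197889 + 0.232062 = 0.034173.
Q̄ = (S₀/π) × [bracket] = (1266/π) × 0.034173 = 13.771 W/m².
Ratio Q̄_A / Q̄_B = 88.130 / 13.771 = 6.400.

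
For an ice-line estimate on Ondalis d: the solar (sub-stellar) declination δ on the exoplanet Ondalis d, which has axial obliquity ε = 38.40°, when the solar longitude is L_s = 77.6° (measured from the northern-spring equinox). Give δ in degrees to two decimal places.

sin δ = sin ε · sin L_s = sin 38.40° × sin 77.6° = 0.606658.
δ = arcsin(0.606658) = +37.35°.

δ = +37.35°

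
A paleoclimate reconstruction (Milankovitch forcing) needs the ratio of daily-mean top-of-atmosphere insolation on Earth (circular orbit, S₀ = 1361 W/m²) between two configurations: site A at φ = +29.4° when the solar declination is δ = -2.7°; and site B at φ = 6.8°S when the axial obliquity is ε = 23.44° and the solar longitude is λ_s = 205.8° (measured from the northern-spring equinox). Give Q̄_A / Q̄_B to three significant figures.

Q̄_A / Q̄_B ≈ 0.826

— Configuration A (φ=+29.4°):
cos H₀ = −tan(+29.4°) tan(-2.700°) = 0.0266, H₀ = 1.5442 rad.
Bracket: H₀ sin φ sin δ + cos φ cos δ sin H₀ = 1.5442×0.49090×-0.04711 + 0.87121×0.99889×0.99965 = -0.035712 + 0.869938 = 0.834226.
Q̄ = (S₀/π) × [bracket] = (1361/π) × 0.834226 = 361.40 W/m².
— Configuration B (φ=-6.8°):
Solar declination: sin δ = sin ε · sin λ_s = sin 23.44° × sin 205.8° = -0.17313, so δ = -9.970°.
cos H₀ = −tan(-6.8°) tan(-9.970°) = -0.0210, H₀ = 1.5918 rad.
Bracket: H₀ sin φ sin δ + cos φ cos δ sin H₀ = 1.5918×-0.11840×-0.17313 + 0.99297×0.98490×0.99978 = 0.032630 + 0.977761 = 1.010391.
Q̄ = (S₀/π) × [bracket] = (1361/π) × 1.010391 = 437.72 W/m².
Ratio Q̄_A / Q̄_B = 361.40 / 437.72 = 0.8256.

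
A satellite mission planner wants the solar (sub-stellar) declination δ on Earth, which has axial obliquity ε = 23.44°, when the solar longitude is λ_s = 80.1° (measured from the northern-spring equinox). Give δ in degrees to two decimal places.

sin δ = sin ε · sin λ_s = sin 23.44° × sin 80.1° = 0.391865.
δ = arcsin(0.391865) = +23.07°.

δ = +23.07°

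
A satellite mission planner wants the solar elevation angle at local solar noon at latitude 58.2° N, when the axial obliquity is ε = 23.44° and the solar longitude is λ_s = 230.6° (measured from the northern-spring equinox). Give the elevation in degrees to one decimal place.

Solar declination: sin δ = sin ε · sin λ_s = sin 23.44° × sin 230.6° = -0.30738, so δ = -17.902°.
At local noon the hour angle is zero, so the zenith angle equals |φ − δ| = |+58.2° − (-17.902°)| = 76.102°.
Elevation = 90° − 76.102° = 13.9°.

13.9°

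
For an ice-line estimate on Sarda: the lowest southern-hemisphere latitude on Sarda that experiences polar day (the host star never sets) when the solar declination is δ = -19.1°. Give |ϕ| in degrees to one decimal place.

|ϕ| = 70.9°

Polar day requires cos h₀ = −tan ϕ tan δ ≤ −1, i.e. tan ϕ tan δ ≥ 1.
The boundary is |tan ϕ| · |tan δ| = 1, so |ϕ| = 90° − |δ| = 90° − 19.1° = 70.9° in the southern hemisphere.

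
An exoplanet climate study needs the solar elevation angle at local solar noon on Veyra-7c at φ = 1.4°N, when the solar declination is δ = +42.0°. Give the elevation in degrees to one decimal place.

49.4°

At local noon the hour angle is zero, so the zenith angle equals |φ − δ| = |+1.4° − (+42.000°)| = 40.600°.
Elevation = 90° − 40.600° = 49.4°.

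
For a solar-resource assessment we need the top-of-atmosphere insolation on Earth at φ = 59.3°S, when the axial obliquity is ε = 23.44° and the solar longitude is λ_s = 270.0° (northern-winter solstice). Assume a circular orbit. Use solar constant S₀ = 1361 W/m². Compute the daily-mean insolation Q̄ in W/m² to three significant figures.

Solar declination: sin δ = sin ε · sin λ_s = sin 23.44° × sin 270.0° = -0.39779, so δ = -23.440°.
cos H₀ = −tan(-59.3°) tan(-23.440°) = -0.7302, H₀ = 2.3894 rad.
Bracket: H₀ sin φ sin δ + cos φ cos δ sin H₀ = 2.3894×-0.85985×-0.39779 + 0.51054×0.91748×0.68322 = 0.817270 + 0.320027 = 1.137297.
Q̄ = (S₀/π) × [bracket] = (1361/π) × 1.137297 = 492.7 W/m².

Q̄ ≈ 493 W/m²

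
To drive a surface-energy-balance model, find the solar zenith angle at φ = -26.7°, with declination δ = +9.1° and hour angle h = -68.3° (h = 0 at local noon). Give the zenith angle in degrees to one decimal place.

θ_z = 75.2°

cos θ_z = sin φ sin δ + cos φ cos δ cos h = -0.071063 + 0.326164 = 0.255101.
θ_z = arccos(0.255101) = 75.2°.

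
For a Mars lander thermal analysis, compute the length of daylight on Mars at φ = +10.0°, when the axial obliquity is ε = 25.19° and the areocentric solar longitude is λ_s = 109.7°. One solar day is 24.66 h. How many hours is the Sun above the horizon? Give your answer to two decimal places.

12.94 h

sin δ = sin 25.19° × sin 109.7° = 0.40071, so δ = +23.623°.
cos H₀ = −tan φ · tan δ = −tan(+10.0°) × tan(+23.623°) = -0.0771, so H₀ = 1.6480 rad = 94.42°.
Daylight = 2H₀/(2π) × 24.66 h = (1.6480/π) × 24.66 = 12.94 h.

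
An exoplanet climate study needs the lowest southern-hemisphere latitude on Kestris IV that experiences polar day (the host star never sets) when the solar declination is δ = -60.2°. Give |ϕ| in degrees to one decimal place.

|ϕ| = 29.8°

Polar day requires cos h₀ = −tan ϕ tan δ ≤ −1, i.e. tan ϕ tan δ ≥ 1.
The boundary is |tan ϕ| · |tan δ| = 1, so |ϕ| = 90° − |δ| = 90° − 60.2° = 29.8° in the southern hemisphere.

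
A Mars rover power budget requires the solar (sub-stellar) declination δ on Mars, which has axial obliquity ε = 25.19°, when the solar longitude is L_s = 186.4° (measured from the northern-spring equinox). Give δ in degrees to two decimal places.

sin δ = sin ε · sin L_s = sin 25.19° × sin 186.4° = -0.047444.
δ = arcsin(-0.047444) = -2.72°.

δ = -2.72°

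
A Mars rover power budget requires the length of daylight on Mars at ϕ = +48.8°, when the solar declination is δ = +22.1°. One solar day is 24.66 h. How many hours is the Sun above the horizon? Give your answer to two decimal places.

16.12 h

cos h₀ = −tan ϕ · tan δ = −tan(+48.8°) × tan(+22.100°) = -0.4638, so h₀ = 2.0531 rad = 117.63°.
Daylight = 2h₀/(2π) × 24.66 h = (2.0531/π) × 24.66 = 16.12 h.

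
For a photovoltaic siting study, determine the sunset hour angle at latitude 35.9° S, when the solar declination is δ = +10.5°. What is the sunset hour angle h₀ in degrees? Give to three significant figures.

cos h₀ = −tan ϕ · tan δ = −tan(-35.9°) × tan(+10.500°) = 0.1342, so h₀ = 1.4362 rad = 82.29°.

h₀ = 82.3°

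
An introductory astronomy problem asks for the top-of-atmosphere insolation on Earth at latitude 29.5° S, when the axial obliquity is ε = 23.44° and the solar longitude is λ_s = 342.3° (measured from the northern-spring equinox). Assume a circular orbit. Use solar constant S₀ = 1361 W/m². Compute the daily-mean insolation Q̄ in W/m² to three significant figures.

Q̄ ≈ 416 W/m²

Solar declination: sin δ = sin ε · sin λ_s = sin 23.44° × sin 342.3° = -0.12094, so δ = -6.946°.
cos H₀ = −tan(-29.5°) tan(-6.946°) = -0.0689, H₀ = 1.6398 rad.
Bracket: H₀ sin φ sin δ + cos φ cos δ sin H₀ = 1.6398×-0.49242×-0.12094 + 0.87036×0.99266×0.99762 = 0.097655 + 0.861915 = 0.959570.
Q̄ = (S₀/π) × [bracket] = (1361/π) × 0.959570 = 415.7 W/m².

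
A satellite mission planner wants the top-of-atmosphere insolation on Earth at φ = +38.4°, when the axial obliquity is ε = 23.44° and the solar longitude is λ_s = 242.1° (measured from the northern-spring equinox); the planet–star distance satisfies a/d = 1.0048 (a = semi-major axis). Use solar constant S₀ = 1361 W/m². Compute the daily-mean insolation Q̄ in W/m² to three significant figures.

Solar declination: sin δ = sin ε · sin λ_s = sin 23.44° × sin 242.1° = -0.35155, so δ = -20.582°.
cos H₀ = −tan(+38.4°) tan(-20.582°) = 0.2976, H₀ = 1.2686 rad.
Bracket: H₀ sin φ sin δ + cos φ cos δ sin H₀ = 1.2686×0.62115×-0.35155 + 0.78369×0.93617×0.95468 = -0.277018 + 0.700417 = 0.423399.
Inverse-square distance factor (a/d)² = 1.0048² = 1.009623.
Q̄ = (S₀/π) × 1.009623 × [bracket] = (1361/π) × 1.009623 × 0.423399 = 185.2 W/m².

Q̄ ≈ 185 W/m²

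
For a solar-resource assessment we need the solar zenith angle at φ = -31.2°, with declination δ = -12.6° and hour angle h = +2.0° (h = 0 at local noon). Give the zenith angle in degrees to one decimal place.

θ_z = 18.7°

cos θ_z = sin φ sin δ + cos φ cos δ cos h = 0.113004 + 0.834256 = 0.947260.
θ_z = arccos(0.947260) = 18.7°.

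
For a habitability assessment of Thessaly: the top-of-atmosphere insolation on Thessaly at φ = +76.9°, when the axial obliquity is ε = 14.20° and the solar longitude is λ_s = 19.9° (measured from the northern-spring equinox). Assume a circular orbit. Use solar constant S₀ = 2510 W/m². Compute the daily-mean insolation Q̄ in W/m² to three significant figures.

Solar declination: sin δ = sin ε · sin λ_s = sin 14.20° × sin 19.9° = 0.08350, so δ = +4.790°.
cos H₀ = −tan(+76.9°) tan(+4.790°) = -0.3601, H₀ = 1.9391 rad.
Bracket: H₀ sin φ sin δ + cos φ cos δ sin H₀ = 1.9391×0.97398×0.08350 + 0.22665×0.99651×0.93293 = 0.157702 + 0.210711 = 0.368413.
Q̄ = (S₀/π) × [bracket] = (2510/π) × 0.368413 = 294.3 W/m².

Q̄ ≈ 294 W/m²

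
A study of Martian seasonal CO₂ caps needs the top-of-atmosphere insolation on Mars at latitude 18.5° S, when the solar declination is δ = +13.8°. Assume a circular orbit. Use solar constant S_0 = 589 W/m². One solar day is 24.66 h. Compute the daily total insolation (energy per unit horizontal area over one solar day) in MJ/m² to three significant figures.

cos h₀ = −tan(-18.5°) tan(+13.800°) = 0.0822, h₀ = 1.4885 rad.
Bracket: h₀ sin ϕ sin δ + cos ϕ cos δ sin h₀ = 1.4885×-0.31730×0.23853 + 0.94832×0.97113×0.99662 = -0.112658 + 0.917829 = 0.805171.
Q̄ = (S_0/π) × [bracket] = (589/π) × 0.805171 = 150.96 W/m².
Daily total = Q̄ × 24.66 h × 3600 s/h = 150.96 × 24.66 × 3600 / 10⁶ = 13.40 MJ/m².

13.4 MJ/m²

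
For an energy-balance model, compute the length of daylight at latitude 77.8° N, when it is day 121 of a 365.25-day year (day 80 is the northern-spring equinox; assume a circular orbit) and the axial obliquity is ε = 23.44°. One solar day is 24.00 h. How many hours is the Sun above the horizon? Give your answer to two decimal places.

Solar longitude: L_s = 360° × (121 − 80)/365.25 = 40.411°.
sin δ = sin 23.44° × sin 40.411° = 0.25787, so δ = +14.944°.
Sunrise equation: cos h₀ = −tan ϕ · tan δ = -1.2345 ≤ −1, so the Sun never sets (polar day) and h₀ = π.
Daylight = 2h₀/(2π) × 24.00 h = (3.1416/π) × 24.00 = 24.00 h.

24.00 h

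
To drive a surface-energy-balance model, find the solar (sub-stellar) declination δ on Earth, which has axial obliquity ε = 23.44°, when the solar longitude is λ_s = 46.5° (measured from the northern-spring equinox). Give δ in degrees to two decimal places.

δ = +16.77°

sin δ = sin ε · sin λ_s = sin 23.44° × sin 46.5° = 0.288546.
δ = arcsin(0.288546) = +16.77°.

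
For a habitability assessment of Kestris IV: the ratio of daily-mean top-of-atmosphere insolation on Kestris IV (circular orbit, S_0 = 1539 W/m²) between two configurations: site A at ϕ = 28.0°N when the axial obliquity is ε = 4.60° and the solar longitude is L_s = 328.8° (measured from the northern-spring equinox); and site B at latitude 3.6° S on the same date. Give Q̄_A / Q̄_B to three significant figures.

— Configuration A (ϕ=+28.0°):
Solar declination: sin δ = sin ε · sin L_s = sin 4.60° × sin 328.8° = -0.04155, so δ = -2.381°.
cos h₀ = −tan(+28.0°) tan(-2.381°) = 0.0221, h₀ = 1.5487 rad.
Bracket: h₀ sin ϕ sin δ + cos ϕ cos δ sin h₀ = 1.5487×0.46947×-0.04155 + 0.88295×0.99914×0.99976 = -0.030210 + 0.881979 = 0.851769.
Q̄ = (S_0/π) × [bracket] = (1539/π) × 0.851769 = 417.26 W/m².
— Configuration B (ϕ=-3.6°):
cos h₀ = −tan(-3.6°) tan(-2.381°) = -0.0026, h₀ = 1.5734 rad.
Bracket: h₀ sin ϕ sin δ + cos ϕ cos δ sin h₀ = 1.5734×-0.06279×-0.04155 + 0.99803×0.99914×1.00000 = 0.004105 + 0.997172 = 1.001277.
Q̄ = (S_0/π) × [bracket] = (1539/π) × 1.001277 = 490.50 W/m².
Ratio Q̄_A / Q̄_B = 417.26 / 490.50 = 0.8507.

Q̄_A / Q̄_B ≈ 0.851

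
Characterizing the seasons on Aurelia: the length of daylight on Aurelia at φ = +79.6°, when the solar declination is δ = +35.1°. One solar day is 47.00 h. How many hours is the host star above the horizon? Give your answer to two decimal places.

47.00 h

Sunrise equation: cos H₀ = −tan φ · tan δ = -3.8293 ≤ −1, so the host star never sets (polar day) and H₀ = π.
Daylight = 2H₀/(2π) × 47.00 h = (3.1416/π) × 47.00 = 47.00 h.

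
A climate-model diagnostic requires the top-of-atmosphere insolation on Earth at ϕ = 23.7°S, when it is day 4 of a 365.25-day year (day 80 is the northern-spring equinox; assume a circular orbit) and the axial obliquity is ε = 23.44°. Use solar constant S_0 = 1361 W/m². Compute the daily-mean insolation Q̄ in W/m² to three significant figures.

Q̄ ≈ 477 W/m²

Solar longitude: L_s = 360° × (4 − 80)/365.25 = -74.908°, i.e. -74.908° + 360° = 285.092°.
sin δ = sin 23.44° × sin 285.092° = -0.38407, so δ = -22.586°.
cos h₀ = −tan(-23.7°) tan(-22.586°) = -0.1826, h₀ = 1.7544 rad.
Bracket: h₀ sin ϕ sin δ + cos ϕ cos δ sin h₀ = 1.7544×-0.40195×-0.38407 + 0.91566×0.92330×0.98319 = 0.270839 + 0.831217 = 1.102056.
Q̄ = (S_0/π) × [bracket] = (1361/π) × 1.102056 = 477.4 W/m².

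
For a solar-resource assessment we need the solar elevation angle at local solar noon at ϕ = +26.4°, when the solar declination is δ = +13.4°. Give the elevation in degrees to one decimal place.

At local noon the hour angle is zero, so the zenith angle equals |ϕ − δ| = |+26.4° − (+13.400°)| = 13.000°.
Elevation = 90° − 13.000° = 77.0°.

77.0°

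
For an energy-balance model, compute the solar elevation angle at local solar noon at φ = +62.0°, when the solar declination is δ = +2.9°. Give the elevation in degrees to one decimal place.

At local noon the hour angle is zero, so the zenith angle equals |φ − δ| = |+62.0° − (+2.900°)| = 59.100°.
Elevation = 90° − 59.100° = 30.9°.

30.9°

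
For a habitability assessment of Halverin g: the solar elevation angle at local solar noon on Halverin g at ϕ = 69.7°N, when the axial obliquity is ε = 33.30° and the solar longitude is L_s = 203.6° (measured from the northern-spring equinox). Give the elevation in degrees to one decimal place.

Solar declination: sin δ = sin ε · sin L_s = sin 33.30° × sin 203.6° = -0.21980, so δ = -12.697°.
At local noon the hour angle is zero, so the zenith angle equals |ϕ − δ| = |+69.7° − (-12.697°)| = 82.397°.
Elevation = 90° − 82.397° = 7.6°.

7.6°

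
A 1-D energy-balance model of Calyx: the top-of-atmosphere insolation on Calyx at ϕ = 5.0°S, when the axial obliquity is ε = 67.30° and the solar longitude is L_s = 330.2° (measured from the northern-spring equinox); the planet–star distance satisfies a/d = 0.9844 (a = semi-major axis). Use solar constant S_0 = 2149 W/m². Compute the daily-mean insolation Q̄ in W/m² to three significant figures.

Solar declination: sin δ = sin ε · sin L_s = sin 67.30° × sin 330.2° = -0.45848, so δ = -27.289°.
cos h₀ = −tan(-5.0°) tan(-27.289°) = -0.0451, h₀ = 1.6159 rad.
Bracket: h₀ sin ϕ sin δ + cos ϕ cos δ sin h₀ = 1.6159×-0.08716×-0.45848 + 0.99619×0.88871×0.99898 = 0.064573 + 0.884421 = 0.948994.
Inverse-square distance factor (a/d)² = 0.9844² = 0.969043.
Q̄ = (S_0/π) × 0.969043 × [bracket] = (2149/π) × 0.969043 × 0.948994 = 629.1 W/m².

Q̄ ≈ 629 W/m²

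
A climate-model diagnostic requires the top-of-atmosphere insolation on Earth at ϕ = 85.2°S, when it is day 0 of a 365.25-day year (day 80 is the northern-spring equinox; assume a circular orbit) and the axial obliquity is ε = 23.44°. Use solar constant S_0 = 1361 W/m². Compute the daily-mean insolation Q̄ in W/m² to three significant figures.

Solar longitude: L_s = 360° × (0 − 80)/365.25 = -78.850°, i.e. -78.850° + 360° = 281.150°.
sin δ = sin 23.44° × sin 281.150° = -0.39028, so δ = -22.972°.
cos h₀ = −tan(-85.2°) tan(-22.972°) = -5.0481 ≤ −1 ⇒ polar day, h₀ = π.
Bracket: h₀ sin ϕ sin δ + cos ϕ cos δ sin h₀ = 3.1416×-0.99649×-0.39028 + 0.08368×0.92070×0.00000 = 1.221800 + 0.000000 = 1.221800.
Q̄ = (S_0/π) × [bracket] = (1361/π) × 1.221800 = 529.3 W/m².

Q̄ ≈ 529 W/m²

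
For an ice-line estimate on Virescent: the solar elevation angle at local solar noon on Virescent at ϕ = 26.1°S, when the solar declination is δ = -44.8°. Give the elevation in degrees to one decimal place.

71.3°

At local noon the hour angle is zero, so the zenith angle equals |ϕ − δ| = |-26.1° − (-44.800°)| = 18.700°.
Elevation = 90° − 18.700° = 71.3°.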